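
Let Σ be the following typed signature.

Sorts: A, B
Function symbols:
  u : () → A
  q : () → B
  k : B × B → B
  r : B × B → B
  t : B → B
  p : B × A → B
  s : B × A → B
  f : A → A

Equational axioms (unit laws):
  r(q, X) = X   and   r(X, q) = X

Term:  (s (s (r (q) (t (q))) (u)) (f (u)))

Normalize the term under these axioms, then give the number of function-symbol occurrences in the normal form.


size = 7

1. (s (s (r (q) (t (q))) (u)) (f (u)))  →  (s (s (t (q)) (u)) (f (u)))
normal form: (s (s (t (q)) (u)) (f (u)))


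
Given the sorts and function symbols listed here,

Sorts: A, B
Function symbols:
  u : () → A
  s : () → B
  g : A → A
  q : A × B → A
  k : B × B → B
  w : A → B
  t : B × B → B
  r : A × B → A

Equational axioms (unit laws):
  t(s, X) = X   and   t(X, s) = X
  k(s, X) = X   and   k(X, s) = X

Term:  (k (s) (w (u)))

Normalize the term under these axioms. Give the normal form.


normal form = (w (u))

1. (k (s) (w (u)))  →  (w (u))


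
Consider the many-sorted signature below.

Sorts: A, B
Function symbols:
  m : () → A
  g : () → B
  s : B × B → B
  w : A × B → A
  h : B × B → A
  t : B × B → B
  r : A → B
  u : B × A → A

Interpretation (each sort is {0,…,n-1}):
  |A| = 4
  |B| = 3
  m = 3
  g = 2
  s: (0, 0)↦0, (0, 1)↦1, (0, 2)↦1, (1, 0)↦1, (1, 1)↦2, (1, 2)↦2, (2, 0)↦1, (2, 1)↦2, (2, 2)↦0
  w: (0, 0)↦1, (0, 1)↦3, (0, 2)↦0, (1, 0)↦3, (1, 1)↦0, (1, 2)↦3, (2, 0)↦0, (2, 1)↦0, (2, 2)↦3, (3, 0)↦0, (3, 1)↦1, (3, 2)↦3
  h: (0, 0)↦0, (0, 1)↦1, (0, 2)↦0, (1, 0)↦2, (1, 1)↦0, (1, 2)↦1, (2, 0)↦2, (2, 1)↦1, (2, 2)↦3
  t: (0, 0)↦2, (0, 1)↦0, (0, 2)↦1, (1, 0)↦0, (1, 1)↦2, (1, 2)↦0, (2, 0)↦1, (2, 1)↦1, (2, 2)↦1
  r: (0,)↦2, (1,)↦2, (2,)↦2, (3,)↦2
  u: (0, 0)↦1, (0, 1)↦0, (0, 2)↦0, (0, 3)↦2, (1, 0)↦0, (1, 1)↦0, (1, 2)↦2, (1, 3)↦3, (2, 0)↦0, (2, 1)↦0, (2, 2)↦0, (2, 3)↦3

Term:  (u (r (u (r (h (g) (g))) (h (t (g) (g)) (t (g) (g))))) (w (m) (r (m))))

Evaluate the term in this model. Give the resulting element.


  g = 2
  g = 2
  (h (g) (g)) = h(2, 2) = 3
  (r (h (g) (g))) = r(3,) = 2
  g = 2
  g = 2
  (t (g) (g)) = t(2, 2) = 1
  g = 2
  g = 2
  (t (g) (g)) = t(2, 2) = 1
  (h (t (g) (g)) (t (g) (g))) = h(1, 1) = 0
  (u (r (h (g) (g))) (h (t (g) (g)) (t (g) (g)))) = u(2, 0) = 0
  (r (u (r (h (g) (g))) (h (t (g) (g)) (t (g) (g))))) = r(0,) = 2
  m = 3
  m = 3
  (r (m)) = r(3,) = 2
  (w (m) (r (m))) = w(3, 2) = 3
  (u (r (u (r (h (g) (g))) (h (t (g) (g)) (t (g) (g))))) (w (m) (r (m)))) = u(2, 3) = 3

value = 3


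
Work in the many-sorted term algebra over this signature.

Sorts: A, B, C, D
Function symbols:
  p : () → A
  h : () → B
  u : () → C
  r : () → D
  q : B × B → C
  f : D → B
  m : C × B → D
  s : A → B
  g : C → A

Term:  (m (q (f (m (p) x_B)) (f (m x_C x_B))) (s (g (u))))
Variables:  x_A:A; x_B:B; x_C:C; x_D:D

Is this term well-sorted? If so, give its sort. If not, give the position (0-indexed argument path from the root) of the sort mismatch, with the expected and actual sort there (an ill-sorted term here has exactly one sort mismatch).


ill-sorted at position [0, 0, 0, 0]: expected C, got A

        (p) : A
        x_B : B
      (m (p) x_B) : ✗ arg 0 at [0, 0, 0, 0] has sort A, expected C
        x_C : C
        x_B : B
      (m x_C x_B) : D
    (f (m x_C x_B)) : B
      (u) : C
    (g (u)) : A
  (s (g (u))) : B


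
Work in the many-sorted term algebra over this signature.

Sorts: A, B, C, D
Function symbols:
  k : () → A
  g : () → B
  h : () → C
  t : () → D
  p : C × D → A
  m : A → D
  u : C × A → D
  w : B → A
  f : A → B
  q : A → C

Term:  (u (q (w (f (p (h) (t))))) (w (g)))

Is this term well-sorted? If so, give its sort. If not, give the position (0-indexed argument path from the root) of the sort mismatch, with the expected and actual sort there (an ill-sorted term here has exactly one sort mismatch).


well-sorted; sort = D

          (h) : C
          (t) : D
        (p (h) (t)) : A
      (f (p (h) (t))) : B
    (w (f (p (h) (t)))) : A
  (q (w (f (p (h) (t))))) : C
    (g) : B
  (w (g)) : A
(u (q (w (f (p (h) (t))))) (w (g))) : D


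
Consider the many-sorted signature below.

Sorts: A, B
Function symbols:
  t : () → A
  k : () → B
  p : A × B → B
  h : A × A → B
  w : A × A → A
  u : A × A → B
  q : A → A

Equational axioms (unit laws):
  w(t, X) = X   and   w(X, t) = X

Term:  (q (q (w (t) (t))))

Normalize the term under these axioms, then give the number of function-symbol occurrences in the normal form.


size = 3

1. (q (q (w (t) (t))))  →  (q (q (t)))
normal form: (q (q (t)))


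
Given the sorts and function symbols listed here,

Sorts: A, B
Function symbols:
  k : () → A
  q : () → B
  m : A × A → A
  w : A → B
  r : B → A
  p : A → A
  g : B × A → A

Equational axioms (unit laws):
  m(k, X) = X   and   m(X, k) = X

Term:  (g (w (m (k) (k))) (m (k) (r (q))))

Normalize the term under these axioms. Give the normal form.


normal form = (g (w (k)) (r (q)))

1. (g (w (m (k) (k))) (m (k) (r (q))))  →  (g (w (k)) (m (k) (r (q))))
2. (g (w (k)) (m (k) (r (q))))  →  (g (w (k)) (r (q)))


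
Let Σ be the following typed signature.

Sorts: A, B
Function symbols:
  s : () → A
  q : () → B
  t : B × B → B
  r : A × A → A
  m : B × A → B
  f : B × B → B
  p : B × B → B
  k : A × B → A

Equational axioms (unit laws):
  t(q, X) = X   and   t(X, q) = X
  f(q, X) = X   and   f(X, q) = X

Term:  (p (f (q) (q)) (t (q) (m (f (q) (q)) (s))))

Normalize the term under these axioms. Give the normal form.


1. (p (f (q) (q)) (t (q) (m (f (q) (q)) (s))))  →  (p (q) (t (q) (m (f (q) (q)) (s))))
2. (p (q) (t (q) (m (f (q) (q)) (s))))  →  (p (q) (m (f (q) (q)) (s)))
3. (p (q) (m (f (q) (q)) (s)))  →  (p (q) (m (q) (s)))

normal form = (p (q) (m (q) (s)))


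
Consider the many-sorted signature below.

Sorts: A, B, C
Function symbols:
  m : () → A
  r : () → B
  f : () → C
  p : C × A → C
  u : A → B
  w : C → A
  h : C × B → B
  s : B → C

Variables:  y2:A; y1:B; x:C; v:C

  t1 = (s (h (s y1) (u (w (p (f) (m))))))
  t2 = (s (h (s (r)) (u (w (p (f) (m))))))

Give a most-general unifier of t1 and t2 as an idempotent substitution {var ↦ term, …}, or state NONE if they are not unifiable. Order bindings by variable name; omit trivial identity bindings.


{y1 ↦ (r)}


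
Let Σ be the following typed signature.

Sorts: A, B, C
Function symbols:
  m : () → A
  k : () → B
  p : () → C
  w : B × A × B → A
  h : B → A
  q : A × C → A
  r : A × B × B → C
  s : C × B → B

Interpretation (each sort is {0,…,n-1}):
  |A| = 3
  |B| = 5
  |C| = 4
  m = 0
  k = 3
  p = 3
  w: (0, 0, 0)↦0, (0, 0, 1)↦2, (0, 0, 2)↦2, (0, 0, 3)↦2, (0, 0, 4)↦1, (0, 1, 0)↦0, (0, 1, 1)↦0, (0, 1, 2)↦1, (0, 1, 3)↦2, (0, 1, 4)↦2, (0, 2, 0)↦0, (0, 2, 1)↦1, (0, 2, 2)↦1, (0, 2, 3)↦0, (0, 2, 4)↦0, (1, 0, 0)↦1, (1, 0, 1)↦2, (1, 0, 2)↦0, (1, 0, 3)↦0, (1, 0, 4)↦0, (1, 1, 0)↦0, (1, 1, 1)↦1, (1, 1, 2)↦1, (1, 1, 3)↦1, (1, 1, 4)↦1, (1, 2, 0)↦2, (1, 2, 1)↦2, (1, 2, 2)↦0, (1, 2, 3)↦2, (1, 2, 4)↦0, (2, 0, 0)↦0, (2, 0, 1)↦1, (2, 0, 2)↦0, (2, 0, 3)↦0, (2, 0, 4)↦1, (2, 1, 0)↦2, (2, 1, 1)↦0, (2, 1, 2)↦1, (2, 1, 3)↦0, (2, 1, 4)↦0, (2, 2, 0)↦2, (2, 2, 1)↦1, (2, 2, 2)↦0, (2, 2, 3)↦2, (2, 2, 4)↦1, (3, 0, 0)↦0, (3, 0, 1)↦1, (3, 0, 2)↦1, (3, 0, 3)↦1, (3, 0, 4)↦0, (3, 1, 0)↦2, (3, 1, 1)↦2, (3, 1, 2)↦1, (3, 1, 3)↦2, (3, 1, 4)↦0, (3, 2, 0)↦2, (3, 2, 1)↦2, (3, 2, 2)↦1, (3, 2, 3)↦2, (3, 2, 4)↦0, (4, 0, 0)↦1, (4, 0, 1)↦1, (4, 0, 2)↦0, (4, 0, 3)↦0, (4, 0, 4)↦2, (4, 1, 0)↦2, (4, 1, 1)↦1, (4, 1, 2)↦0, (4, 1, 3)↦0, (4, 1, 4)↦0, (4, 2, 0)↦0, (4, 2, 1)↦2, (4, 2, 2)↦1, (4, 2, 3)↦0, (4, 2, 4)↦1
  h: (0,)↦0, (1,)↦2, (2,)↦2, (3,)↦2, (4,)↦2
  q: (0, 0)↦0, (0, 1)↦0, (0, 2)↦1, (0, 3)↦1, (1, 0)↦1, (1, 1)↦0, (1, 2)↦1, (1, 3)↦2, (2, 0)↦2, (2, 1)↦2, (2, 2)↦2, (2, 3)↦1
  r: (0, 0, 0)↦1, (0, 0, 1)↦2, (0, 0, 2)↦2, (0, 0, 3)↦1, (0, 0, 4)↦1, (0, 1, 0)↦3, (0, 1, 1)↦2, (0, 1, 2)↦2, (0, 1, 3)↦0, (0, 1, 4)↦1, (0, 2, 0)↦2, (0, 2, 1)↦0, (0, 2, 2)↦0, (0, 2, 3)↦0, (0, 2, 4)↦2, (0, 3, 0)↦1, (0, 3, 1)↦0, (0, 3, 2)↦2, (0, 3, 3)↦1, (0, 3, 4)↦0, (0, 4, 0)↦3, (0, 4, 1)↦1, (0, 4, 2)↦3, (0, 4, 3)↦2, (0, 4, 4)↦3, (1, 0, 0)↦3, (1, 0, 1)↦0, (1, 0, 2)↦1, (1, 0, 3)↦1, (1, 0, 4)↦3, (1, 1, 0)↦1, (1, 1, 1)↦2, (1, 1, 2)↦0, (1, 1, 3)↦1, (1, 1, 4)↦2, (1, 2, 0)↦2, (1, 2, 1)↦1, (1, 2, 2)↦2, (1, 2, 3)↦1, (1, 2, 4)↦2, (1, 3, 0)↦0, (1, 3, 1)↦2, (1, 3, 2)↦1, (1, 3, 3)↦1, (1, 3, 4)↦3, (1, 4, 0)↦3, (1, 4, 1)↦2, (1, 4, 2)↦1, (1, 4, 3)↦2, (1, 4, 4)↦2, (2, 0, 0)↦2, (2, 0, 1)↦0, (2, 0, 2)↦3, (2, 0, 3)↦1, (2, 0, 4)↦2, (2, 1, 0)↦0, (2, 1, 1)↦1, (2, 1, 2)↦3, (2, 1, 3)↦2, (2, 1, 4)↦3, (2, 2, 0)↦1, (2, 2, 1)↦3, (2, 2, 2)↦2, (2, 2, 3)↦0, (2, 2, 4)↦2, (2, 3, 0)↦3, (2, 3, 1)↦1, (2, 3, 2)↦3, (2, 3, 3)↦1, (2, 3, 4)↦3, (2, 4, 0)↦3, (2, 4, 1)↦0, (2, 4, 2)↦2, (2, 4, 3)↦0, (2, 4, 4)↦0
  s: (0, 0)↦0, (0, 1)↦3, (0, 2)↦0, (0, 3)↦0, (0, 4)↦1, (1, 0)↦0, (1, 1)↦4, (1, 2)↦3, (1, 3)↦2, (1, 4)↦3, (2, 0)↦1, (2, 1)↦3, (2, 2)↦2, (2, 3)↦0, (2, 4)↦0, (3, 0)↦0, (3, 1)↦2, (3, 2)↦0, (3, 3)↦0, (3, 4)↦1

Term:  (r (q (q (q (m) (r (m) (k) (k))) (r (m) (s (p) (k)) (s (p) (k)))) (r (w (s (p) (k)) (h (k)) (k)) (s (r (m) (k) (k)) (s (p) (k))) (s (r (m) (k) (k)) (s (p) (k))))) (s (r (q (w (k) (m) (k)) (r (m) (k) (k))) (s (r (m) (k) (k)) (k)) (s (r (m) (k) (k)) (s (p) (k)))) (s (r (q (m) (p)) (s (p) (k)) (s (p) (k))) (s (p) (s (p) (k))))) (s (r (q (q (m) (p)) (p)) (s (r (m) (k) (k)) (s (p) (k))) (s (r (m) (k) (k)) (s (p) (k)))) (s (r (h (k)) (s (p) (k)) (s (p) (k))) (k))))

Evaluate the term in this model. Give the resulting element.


  m = 0
  m = 0
  k = 3
  k = 3
  (r (m) (k) (k)) = r(0, 3, 3) = 1
  (q (m) (r (m) (k) (k))) = q(0, 1) = 0
  m = 0
  p = 3
  k = 3
  (s (p) (k)) = s(3, 3) = 0
  p = 3
  k = 3
  (s (p) (k)) = s(3, 3) = 0
  (r (m) (s (p) (k)) (s (p) (k))) = r(0, 0, 0) = 1
  (q (q (m) (r (m) (k) (k))) (r (m) (s (p) (k)) (s (p) (k)))) = q(0, 1) = 0
  p = 3
  k = 3
  (s (p) (k)) = s(3, 3) = 0
  k = 3
  (h (k)) = h(3,) = 2
  k = 3
  (w (s (p) (k)) (h (k)) (k)) = w(0, 2, 3) = 0
  m = 0
  k = 3
  k = 3
  (r (m) (k) (k)) = r(0, 3, 3) = 1
  p = 3
  k = 3
  (s (p) (k)) = s(3, 3) = 0
  (s (r (m) (k) (k)) (s (p) (k))) = s(1, 0) = 0
  m = 0
  k = 3
  k = 3
  (r (m) (k) (k)) = r(0, 3, 3) = 1
  p = 3
  k = 3
  (s (p) (k)) = s(3, 3) = 0
  (s (r (m) (k) (k)) (s (p) (k))) = s(1, 0) = 0
  (r (w (s (p) (k)) (h (k)) (k)) (s (r (m) (k) (k)) (s (p) (k))) (s (r (m) (k) (k)) (s (p) (k)))) = r(0, 0, 0) = 1
  (q (q (q (m) (r (m) (k) (k))) (r (m) (s (p) (k)) (s (p) (k)))) (r (w (s (p) (k)) (h (k)) (k)) (s (r (m) (k) (k)) (s (p) (k))) (s (r (m) (k) (k)) (s (p) (k))))) = q(0, 1) = 0
  k = 3
  m = 0
  k = 3
  (w (k) (m) (k)) = w(3, 0, 3) = 1
  m = 0
  k = 3
  k = 3
  (r (m) (k) (k)) = r(0, 3, 3) = 1
  (q (w (k) (m) (k)) (r (m) (k) (k))) = q(1, 1) = 0
  m = 0
  k = 3
  k = 3
  (r (m) (k) (k)) = r(0, 3, 3) = 1
  k = 3
  (s (r (m) (k) (k)) (k)) = s(1, 3) = 2
  m = 0
  k = 3
  k = 3
  (r (m) (k) (k)) = r(0, 3, 3) = 1
  p = 3
  k = 3
  (s (p) (k)) = s(3, 3) = 0
  (s (r (m) (k) (k)) (s (p) (k))) = s(1, 0) = 0
  (r (q (w (k) (m) (k)) (r (m) (k) (k))) (s (r (m) (k) (k)) (k)) (s (r (m) (k) (k)) (s (p) (k)))) = r(0, 2, 0) = 2
  m = 0
  p = 3
  (q (m) (p)) = q(0, 3) = 1
  p = 3
  k = 3
  (s (p) (k)) = s(3, 3) = 0
  p = 3
  k = 3
  (s (p) (k)) = s(3, 3) = 0
  (r (q (m) (p)) (s (p) (k)) (s (p) (k))) = r(1, 0, 0) = 3
  p = 3
  p = 3
  k = 3
  (s (p) (k)) = s(3, 3) = 0
  (s (p) (s (p) (k))) = s(3, 0) = 0
  (s (r (q (m) (p)) (s (p) (k)) (s (p) (k))) (s (p) (s (p) (k)))) = s(3, 0) = 0
  (s (r (q (w (k) (m) (k)) (r (m) (k) (k))) (s (r (m) (k) (k)) (k)) (s (r (m) (k) (k)) (s (p) (k)))) (s (r (q (m) (p)) (s (p) (k)) (s (p) (k))) (s (p) (s (p) (k))))) = s(2, 0) = 1
  m = 0
  p = 3
  (q (m) (p)) = q(0, 3) = 1
  p = 3
  (q (q (m) (p)) (p)) = q(1, 3) = 2
  m = 0
  k = 3
  k = 3
  (r (m) (k) (k)) = r(0, 3, 3) = 1
  p = 3
  k = 3
  (s (p) (k)) = s(3, 3) = 0
  (s (r (m) (k) (k)) (s (p) (k))) = s(1, 0) = 0
  m = 0
  k = 3
  k = 3
  (r (m) (k) (k)) = r(0, 3, 3) = 1
  p = 3
  k = 3
  (s (p) (k)) = s(3, 3) = 0
  (s (r (m) (k) (k)) (s (p) (k))) = s(1, 0) = 0
  (r (q (q (m) (p)) (p)) (s (r (m) (k) (k)) (s (p) (k))) (s (r (m) (k) (k)) (s (p) (k)))) = r(2, 0, 0) = 2
  k = 3
  (h (k)) = h(3,) = 2
  p = 3
  k = 3
  (s (p) (k)) = s(3, 3) = 0
  p = 3
  k = 3
  (s (p) (k)) = s(3, 3) = 0
  (r (h (k)) (s (p) (k)) (s (p) (k))) = r(2, 0, 0) = 2
  k = 3
  (s (r (h (k)) (s (p) (k)) (s (p) (k))) (k)) = s(2, 3) = 0
  (s (r (q (q (m) (p)) (p)) (s (r (m) (k) (k)) (s (p) (k))) (s (r (m) (k) (k)) (s (p) (k)))) (s (r (h (k)) (s (p) (k)) (s (p) (k))) (k))) = s(2, 0) = 1
  (r (q (q (q (m) (r (m) (k) (k))) (r (m) (s (p) (k)) (s (p) (k)))) (r (w (s (p) (k)) (h (k)) (k)) (s (r (m) (k) (k)) (s (p) (k))) (s (r (m) (k) (k)) (s (p) (k))))) (s (r (q (w (k) (m) (k)) (r (m) (k) (k))) (s (r (m) (k) (k)) (k)) (s (r (m) (k) (k)) (s (p) (k)))) (s (r (q (m) (p)) (s (p) (k)) (s (p) (k))) (s (p) (s (p) (k))))) (s (r (q (q (m) (p)) (p)) (s (r (m) (k) (k)) (s (p) (k))) (s (r (m) (k) (k)) (s (p) (k)))) (s (r (h (k)) (s (p) (k)) (s (p) (k))) (k)))) = r(0, 1, 1) = 2

value = 2


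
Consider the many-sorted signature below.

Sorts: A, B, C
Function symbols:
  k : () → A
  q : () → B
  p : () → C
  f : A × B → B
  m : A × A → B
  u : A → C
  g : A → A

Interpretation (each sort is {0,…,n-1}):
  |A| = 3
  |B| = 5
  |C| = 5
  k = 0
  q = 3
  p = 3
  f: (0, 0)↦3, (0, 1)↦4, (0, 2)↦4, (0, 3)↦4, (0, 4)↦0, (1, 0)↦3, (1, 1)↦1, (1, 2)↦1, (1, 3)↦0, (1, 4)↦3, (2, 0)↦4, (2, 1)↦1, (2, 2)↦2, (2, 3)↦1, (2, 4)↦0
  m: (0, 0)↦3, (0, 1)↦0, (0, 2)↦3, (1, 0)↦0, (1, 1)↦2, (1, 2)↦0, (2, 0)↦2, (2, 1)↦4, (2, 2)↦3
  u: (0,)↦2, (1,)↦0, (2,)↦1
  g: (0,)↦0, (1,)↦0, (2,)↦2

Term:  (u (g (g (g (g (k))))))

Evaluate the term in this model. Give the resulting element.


value = 2

  k = 0
  (g (k)) = g(0,) = 0
  (g (g (k))) = g(0,) = 0
  (g (g (g (k)))) = g(0,) = 0
  (g (g (g (g (k))))) = g(0,) = 0
  (u (g (g (g (g (k)))))) = u(0,) = 2


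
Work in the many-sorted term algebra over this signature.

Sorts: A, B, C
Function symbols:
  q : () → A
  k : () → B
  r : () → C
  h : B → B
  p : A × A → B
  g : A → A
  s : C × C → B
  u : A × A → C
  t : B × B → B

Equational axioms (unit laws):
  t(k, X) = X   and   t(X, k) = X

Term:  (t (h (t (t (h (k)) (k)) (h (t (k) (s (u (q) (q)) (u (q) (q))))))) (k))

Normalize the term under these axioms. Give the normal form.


1. (t (h (t (t (h (k)) (k)) (h (t (k) (s (u (q) (q)) (u (q) (q))))))) (k))  →  (h (t (t (h (k)) (k)) (h (t (k) (s (u (q) (q)) (u (q) (q)))))))
2. (h (t (t (h (k)) (k)) (h (t (k) (s (u (q) (q)) (u (q) (q)))))))  →  (h (t (h (k)) (h (t (k) (s (u (q) (q)) (u (q) (q)))))))
3. (h (t (h (k)) (h (t (k) (s (u (q) (q)) (u (q) (q)))))))  →  (h (t (h (k)) (h (s (u (q) (q)) (u (q) (q))))))

normal form = (h (t (h (k)) (h (s (u (q) (q)) (u (q) (q))))))


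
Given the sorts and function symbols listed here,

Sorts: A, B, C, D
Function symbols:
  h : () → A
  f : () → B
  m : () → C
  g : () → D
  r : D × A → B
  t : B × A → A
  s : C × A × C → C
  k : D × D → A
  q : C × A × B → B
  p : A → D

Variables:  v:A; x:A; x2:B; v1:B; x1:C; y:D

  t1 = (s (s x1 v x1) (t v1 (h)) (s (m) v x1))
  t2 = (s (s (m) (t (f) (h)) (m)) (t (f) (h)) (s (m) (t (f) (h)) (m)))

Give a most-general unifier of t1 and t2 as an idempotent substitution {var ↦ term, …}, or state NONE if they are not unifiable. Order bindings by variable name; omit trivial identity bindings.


{v ↦ (t (f) (h)), v1 ↦ (f), x1 ↦ (m)}


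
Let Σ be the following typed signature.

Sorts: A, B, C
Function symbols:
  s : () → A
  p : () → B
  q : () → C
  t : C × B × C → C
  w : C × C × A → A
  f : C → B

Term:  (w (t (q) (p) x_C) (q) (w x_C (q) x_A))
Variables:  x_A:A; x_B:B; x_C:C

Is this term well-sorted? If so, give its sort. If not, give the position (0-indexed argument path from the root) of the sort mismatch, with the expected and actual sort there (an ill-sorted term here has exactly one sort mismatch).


    (q) : C
    (p) : B
    x_C : C
  (t (q) (p) x_C) : C
  (q) : C
    x_C : C
    (q) : C
    x_A : A
  (w x_C (q) x_A) : A
(w (t (q) (p) x_C) (q) (w x_C (q) x_A)) : A

well-sorted; sort = A


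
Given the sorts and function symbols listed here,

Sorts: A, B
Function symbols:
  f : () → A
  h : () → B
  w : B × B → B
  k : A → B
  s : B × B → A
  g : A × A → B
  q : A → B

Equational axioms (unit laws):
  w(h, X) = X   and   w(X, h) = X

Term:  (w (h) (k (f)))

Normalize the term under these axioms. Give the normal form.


normal form = (k (f))

1. (w (h) (k (f)))  →  (k (f))


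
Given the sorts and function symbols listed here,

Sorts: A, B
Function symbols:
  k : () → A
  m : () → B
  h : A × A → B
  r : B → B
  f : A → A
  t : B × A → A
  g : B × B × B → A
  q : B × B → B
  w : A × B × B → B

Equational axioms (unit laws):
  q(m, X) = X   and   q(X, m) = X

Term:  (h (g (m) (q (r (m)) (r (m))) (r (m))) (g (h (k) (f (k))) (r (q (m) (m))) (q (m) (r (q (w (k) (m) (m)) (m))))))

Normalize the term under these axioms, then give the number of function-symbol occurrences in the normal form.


1. (h (g (m) (q (r (m)) (r (m))) (r (m))) (g (h (k) (f (k))) (r (q (m) (m))) (q (m) (r (q (w (k) (m) (m)) (m))))))  →  (h (g (m) (q (r (m)) (r (m))) (r (m))) (g (h (k) (f (k))) (r (m)) (q (m) (r (q (w (k) (m) (m)) (m))))))
2. (h (g (m) (q (r (m)) (r (m))) (r (m))) (g (h (k) (f (k))) (r (m)) (q (m) (r (q (w (k) (m) (m)) (m))))))  →  (h (g (m) (q (r (m)) (r (m))) (r (m))) (g (h (k) (f (k))) (r (m)) (r (q (w (k) (m) (m)) (m)))))
3. (h (g (m) (q (r (m)) (r (m))) (r (m))) (g (h (k) (f (k))) (r (m)) (r (q (w (k) (m) (m)) (m)))))  →  (h (g (m) (q (r (m)) (r (m))) (r (m))) (g (h (k) (f (k))) (r (m)) (r (w (k) (m) (m)))))
normal form: (h (g (m) (q (r (m)) (r (m))) (r (m))) (g (h (k) (f (k))) (r (m)) (r (w (k) (m) (m)))))

size = 22


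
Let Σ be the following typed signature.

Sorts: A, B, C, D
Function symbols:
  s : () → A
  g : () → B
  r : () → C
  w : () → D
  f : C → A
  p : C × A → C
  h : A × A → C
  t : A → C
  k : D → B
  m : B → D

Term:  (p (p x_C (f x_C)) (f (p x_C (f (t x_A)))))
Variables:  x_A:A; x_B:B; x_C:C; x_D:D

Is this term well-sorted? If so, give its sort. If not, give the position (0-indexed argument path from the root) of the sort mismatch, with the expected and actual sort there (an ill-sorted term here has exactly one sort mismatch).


    x_C : C
      x_C : C
    (f x_C) : A
  (p x_C (f x_C)) : C
      x_C : C
          x_A : A
        (t x_A) : C
      (f (t x_A)) : A
    (p x_C (f (t x_A))) : C
  (f (p x_C (f (t x_A)))) : A
(p (p x_C (f x_C)) (f (p x_C (f (t x_A))))) : C

well-sorted; sort = C


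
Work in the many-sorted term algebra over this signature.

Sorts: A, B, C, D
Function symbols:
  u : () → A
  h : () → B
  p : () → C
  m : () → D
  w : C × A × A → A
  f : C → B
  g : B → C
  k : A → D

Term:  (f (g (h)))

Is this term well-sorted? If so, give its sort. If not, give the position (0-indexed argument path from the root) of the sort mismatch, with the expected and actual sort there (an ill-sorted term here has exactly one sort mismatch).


well-sorted; sort = B

    (h) : B
  (g (h)) : C
(f (g (h))) : B


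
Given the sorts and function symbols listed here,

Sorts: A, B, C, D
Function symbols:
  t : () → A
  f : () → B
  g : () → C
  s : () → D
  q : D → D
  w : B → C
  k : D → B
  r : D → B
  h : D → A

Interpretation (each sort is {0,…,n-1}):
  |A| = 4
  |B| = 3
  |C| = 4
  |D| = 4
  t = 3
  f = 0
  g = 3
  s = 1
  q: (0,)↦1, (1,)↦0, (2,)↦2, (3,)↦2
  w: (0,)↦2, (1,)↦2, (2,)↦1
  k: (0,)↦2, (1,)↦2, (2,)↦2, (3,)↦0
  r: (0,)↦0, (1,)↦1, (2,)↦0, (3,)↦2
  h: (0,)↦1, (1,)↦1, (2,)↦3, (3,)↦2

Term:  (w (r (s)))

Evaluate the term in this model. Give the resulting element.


  s = 1
  (r (s)) = r(1,) = 1
  (w (r (s))) = w(1,) = 2

value = 2


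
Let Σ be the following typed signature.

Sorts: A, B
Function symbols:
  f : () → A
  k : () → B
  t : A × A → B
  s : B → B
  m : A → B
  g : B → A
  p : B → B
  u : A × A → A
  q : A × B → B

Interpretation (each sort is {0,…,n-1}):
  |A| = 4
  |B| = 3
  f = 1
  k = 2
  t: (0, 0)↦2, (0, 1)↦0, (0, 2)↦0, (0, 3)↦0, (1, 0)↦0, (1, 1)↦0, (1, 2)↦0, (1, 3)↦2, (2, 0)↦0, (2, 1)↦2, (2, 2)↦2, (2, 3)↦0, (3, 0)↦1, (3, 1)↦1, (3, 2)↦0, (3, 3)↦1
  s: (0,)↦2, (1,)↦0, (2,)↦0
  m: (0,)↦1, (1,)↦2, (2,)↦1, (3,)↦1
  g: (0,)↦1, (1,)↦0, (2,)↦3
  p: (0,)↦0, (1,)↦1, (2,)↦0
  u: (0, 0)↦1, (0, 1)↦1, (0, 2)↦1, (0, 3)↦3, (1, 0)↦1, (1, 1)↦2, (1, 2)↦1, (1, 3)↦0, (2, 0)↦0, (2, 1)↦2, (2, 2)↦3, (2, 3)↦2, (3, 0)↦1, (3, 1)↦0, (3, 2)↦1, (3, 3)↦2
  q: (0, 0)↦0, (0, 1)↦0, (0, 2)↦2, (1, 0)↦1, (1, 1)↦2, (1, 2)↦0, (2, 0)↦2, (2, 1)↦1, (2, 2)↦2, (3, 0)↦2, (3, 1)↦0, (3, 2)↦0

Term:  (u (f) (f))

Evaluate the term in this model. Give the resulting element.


value = 2

  f = 1
  f = 1
  (u (f) (f)) = u(1, 1) = 2


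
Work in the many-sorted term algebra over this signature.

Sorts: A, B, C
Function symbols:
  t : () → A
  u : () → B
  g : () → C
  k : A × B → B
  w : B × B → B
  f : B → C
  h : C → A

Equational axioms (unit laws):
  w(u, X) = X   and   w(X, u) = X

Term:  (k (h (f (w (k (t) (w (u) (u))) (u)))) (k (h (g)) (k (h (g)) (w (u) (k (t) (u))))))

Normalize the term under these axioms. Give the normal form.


normal form = (k (h (f (k (t) (u)))) (k (h (g)) (k (h (g)) (k (t) (u)))))

1. (k (h (f (w (k (t) (w (u) (u))) (u)))) (k (h (g)) (k (h (g)) (w (u) (k (t) (u))))))  →  (k (h (f (k (t) (w (u) (u))))) (k (h (g)) (k (h (g)) (w (u) (k (t) (u))))))
2. (k (h (f (k (t) (w (u) (u))))) (k (h (g)) (k (h (g)) (w (u) (k (t) (u))))))  →  (k (h (f (k (t) (u)))) (k (h (g)) (k (h (g)) (w (u) (k (t) (u))))))
3. (k (h (f (k (t) (u)))) (k (h (g)) (k (h (g)) (w (u) (k (t) (u))))))  →  (k (h (f (k (t) (u)))) (k (h (g)) (k (h (g)) (k (t) (u)))))


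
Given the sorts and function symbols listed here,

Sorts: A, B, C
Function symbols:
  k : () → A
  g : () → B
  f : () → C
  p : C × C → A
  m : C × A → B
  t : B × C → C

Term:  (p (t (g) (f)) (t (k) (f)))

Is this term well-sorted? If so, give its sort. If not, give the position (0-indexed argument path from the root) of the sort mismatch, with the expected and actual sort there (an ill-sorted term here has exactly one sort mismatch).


    (g) : B
    (f) : C
  (t (g) (f)) : C
    (k) : A
    (f) : C
  (t (k) (f)) : ✗ arg 0 at [1, 0] has sort A, expected B

ill-sorted at position [1, 0]: expected B, got A


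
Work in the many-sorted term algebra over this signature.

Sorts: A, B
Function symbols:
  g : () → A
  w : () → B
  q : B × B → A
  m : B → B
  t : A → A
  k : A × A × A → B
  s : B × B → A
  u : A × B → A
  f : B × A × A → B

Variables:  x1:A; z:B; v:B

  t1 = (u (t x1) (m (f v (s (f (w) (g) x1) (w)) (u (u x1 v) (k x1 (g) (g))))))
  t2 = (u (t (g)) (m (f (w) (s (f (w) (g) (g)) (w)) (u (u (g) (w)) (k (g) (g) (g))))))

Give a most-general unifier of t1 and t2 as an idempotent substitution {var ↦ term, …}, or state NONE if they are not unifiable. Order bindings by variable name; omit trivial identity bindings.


{v ↦ (w), x1 ↦ (g)}


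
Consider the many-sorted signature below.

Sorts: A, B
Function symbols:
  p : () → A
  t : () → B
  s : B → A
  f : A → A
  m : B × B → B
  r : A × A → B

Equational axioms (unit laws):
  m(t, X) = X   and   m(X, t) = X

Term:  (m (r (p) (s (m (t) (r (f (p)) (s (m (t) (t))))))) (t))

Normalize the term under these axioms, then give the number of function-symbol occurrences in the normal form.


1. (m (r (p) (s (m (t) (r (f (p)) (s (m (t) (t))))))) (t))  →  (r (p) (s (m (t) (r (f (p)) (s (m (t) (t)))))))
2. (r (p) (s (m (t) (r (f (p)) (s (m (t) (t)))))))  →  (r (p) (s (r (f (p)) (s (m (t) (t))))))
3. (r (p) (s (r (f (p)) (s (m (t) (t))))))  →  (r (p) (s (r (f (p)) (s (t)))))
normal form: (r (p) (s (r (f (p)) (s (t)))))

size = 8


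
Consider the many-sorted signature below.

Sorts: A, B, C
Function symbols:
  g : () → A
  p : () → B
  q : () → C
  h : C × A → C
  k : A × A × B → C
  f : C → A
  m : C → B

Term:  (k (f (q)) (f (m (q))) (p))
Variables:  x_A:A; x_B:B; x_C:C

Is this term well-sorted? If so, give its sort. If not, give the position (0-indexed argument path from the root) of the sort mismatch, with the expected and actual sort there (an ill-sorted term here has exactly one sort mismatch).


    (q) : C
  (f (q)) : A
      (q) : C
    (m (q)) : B
  (f (m (q))) : ✗ arg 0 at [1, 0] has sort B, expected C
  (p) : B

ill-sorted at position [1, 0]: expected C, got B


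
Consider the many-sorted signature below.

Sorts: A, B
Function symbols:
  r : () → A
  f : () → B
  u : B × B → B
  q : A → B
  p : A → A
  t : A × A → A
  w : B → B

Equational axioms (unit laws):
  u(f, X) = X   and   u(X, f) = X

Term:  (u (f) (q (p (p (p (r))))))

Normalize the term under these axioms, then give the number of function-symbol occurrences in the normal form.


1. (u (f) (q (p (p (p (r))))))  →  (q (p (p (p (r)))))
normal form: (q (p (p (p (r)))))

size = 5


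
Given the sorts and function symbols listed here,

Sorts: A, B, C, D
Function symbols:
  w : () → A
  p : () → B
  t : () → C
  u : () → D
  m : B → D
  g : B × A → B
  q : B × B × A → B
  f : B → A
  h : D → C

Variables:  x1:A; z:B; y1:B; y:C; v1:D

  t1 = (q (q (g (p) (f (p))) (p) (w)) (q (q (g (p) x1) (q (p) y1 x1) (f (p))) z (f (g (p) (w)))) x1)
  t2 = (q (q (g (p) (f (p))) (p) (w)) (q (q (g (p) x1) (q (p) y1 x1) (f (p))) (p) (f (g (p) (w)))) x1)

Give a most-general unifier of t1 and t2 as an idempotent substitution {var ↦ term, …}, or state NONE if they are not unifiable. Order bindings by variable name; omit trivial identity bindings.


{z ↦ (p)}


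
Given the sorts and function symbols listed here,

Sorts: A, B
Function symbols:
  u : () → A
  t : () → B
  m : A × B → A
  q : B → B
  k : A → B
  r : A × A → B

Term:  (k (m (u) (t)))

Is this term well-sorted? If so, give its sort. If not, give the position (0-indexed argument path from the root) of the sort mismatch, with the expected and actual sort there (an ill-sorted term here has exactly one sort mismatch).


    (u) : A
    (t) : B
  (m (u) (t)) : A
(k (m (u) (t))) : B

well-sorted; sort = B


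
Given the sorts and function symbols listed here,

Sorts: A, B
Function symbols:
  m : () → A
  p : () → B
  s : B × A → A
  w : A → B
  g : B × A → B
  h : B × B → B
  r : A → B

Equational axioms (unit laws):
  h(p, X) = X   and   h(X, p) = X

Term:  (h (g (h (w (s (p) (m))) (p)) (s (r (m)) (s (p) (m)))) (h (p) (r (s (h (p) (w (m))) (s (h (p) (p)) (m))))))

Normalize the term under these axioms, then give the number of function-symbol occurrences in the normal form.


size = 19

1. (h (g (h (w (s (p) (m))) (p)) (s (r (m)) (s (p) (m)))) (h (p) (r (s (h (p) (w (m))) (s (h (p) (p)) (m))))))  →  (h (g (w (s (p) (m))) (s (r (m)) (s (p) (m)))) (h (p) (r (s (h (p) (w (m))) (s (h (p) (p)) (m))))))
2. (h (g (w (s (p) (m))) (s (r (m)) (s (p) (m)))) (h (p) (r (s (h (p) (w (m))) (s (h (p) (p)) (m))))))  →  (h (g (w (s (p) (m))) (s (r (m)) (s (p) (m)))) (r (s (h (p) (w (m))) (s (h (p) (p)) (m)))))
3. (h (g (w (s (p) (m))) (s (r (m)) (s (p) (m)))) (r (s (h (p) (w (m))) (s (h (p) (p)) (m)))))  →  (h (g (w (s (p) (m))) (s (r (m)) (s (p) (m)))) (r (s (w (m)) (s (h (p) (p)) (m)))))
4. (h (g (w (s (p) (m))) (s (r (m)) (s (p) (m)))) (r (s (w (m)) (s (h (p) (p)) (m)))))  →  (h (g (w (s (p) (m))) (s (r (m)) (s (p) (m)))) (r (s (w (m)) (s (p) (m)))))
normal form: (h (g (w (s (p) (m))) (s (r (m)) (s (p) (m)))) (r (s (w (m)) (s (p) (m)))))


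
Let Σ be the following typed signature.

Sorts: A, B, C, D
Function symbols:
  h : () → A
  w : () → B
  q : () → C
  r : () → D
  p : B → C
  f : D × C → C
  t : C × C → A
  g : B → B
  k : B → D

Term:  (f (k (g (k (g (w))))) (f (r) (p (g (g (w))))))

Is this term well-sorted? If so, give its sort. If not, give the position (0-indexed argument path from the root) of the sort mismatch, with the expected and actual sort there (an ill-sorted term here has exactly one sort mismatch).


ill-sorted at position [0, 0, 0]: expected B, got D

          (w) : B
        (g (w)) : B
      (k (g (w))) : D
    (g (k (g (w)))) : ✗ arg 0 at [0, 0, 0] has sort D, expected B
    (r) : D
          (w) : B
        (g (w)) : B
      (g (g (w))) : B
    (p (g (g (w)))) : C
  (f (r) (p (g (g (w))))) : C


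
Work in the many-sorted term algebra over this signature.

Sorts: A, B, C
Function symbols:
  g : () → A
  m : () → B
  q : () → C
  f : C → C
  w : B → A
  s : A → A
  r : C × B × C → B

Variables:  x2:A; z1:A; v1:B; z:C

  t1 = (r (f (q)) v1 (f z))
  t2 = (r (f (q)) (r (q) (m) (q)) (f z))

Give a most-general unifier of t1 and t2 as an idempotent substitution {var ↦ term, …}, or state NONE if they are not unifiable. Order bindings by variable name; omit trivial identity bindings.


{v1 ↦ (r (q) (m) (q))}


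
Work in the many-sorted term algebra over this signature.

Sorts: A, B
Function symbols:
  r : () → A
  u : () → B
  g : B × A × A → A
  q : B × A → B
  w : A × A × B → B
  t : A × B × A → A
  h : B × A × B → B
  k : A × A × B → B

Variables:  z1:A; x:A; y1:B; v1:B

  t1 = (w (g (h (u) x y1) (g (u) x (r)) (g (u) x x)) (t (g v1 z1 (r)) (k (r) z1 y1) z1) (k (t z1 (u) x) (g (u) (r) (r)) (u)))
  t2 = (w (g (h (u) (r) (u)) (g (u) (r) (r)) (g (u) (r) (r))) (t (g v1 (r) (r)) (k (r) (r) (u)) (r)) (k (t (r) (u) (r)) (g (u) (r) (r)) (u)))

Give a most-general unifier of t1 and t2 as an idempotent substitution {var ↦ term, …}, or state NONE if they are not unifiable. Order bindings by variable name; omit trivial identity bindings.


{x ↦ (r), y1 ↦ (u), z1 ↦ (r)}


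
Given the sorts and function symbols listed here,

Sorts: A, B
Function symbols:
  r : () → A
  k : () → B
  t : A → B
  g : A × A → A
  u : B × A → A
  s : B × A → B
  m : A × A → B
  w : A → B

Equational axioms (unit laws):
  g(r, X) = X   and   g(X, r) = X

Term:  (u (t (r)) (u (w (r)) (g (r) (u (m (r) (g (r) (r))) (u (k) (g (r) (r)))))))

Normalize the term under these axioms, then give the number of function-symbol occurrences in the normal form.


size = 13

1. (u (t (r)) (u (w (r)) (g (r) (u (m (r) (g (r) (r))) (u (k) (g (r) (r)))))))  →  (u (t (r)) (u (w (r)) (u (m (r) (g (r) (r))) (u (k) (g (r) (r))))))
2. (u (t (r)) (u (w (r)) (u (m (r) (g (r) (r))) (u (k) (g (r) (r))))))  →  (u (t (r)) (u (w (r)) (u (m (r) (r)) (u (k) (g (r) (r))))))
3. (u (t (r)) (u (w (r)) (u (m (r) (r)) (u (k) (g (r) (r))))))  →  (u (t (r)) (u (w (r)) (u (m (r) (r)) (u (k) (r)))))
normal form: (u (t (r)) (u (w (r)) (u (m (r) (r)) (u (k) (r)))))


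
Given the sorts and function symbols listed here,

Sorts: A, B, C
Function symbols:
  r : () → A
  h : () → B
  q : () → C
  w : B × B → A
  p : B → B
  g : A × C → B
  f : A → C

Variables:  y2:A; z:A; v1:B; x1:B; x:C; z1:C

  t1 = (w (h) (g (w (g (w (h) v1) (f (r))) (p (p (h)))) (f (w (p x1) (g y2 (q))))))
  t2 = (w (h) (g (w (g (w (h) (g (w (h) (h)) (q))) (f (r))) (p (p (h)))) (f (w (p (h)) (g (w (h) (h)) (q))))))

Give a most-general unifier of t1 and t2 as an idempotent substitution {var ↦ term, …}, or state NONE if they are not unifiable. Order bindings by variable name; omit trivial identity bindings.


{v1 ↦ (g (w (h) (h)) (q)), x1 ↦ (h), y2 ↦ (w (h) (h))}


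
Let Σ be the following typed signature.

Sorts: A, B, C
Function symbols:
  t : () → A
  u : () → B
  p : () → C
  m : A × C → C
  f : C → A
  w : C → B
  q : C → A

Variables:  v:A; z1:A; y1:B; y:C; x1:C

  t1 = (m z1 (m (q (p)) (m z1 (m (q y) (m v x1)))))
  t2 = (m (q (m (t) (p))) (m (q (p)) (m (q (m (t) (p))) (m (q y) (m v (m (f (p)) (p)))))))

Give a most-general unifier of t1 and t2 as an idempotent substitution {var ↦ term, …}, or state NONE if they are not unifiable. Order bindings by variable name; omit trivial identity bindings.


{x1 ↦ (m (f (p)) (p)), z1 ↦ (q (m (t) (p)))}


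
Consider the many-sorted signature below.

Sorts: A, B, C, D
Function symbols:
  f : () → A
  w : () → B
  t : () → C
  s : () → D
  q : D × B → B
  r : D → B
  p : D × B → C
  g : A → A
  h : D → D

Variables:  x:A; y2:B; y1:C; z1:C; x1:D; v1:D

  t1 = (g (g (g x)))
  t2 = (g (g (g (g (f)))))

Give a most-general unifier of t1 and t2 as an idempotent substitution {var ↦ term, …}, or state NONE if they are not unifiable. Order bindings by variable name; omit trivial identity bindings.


{x ↦ (g (f))}


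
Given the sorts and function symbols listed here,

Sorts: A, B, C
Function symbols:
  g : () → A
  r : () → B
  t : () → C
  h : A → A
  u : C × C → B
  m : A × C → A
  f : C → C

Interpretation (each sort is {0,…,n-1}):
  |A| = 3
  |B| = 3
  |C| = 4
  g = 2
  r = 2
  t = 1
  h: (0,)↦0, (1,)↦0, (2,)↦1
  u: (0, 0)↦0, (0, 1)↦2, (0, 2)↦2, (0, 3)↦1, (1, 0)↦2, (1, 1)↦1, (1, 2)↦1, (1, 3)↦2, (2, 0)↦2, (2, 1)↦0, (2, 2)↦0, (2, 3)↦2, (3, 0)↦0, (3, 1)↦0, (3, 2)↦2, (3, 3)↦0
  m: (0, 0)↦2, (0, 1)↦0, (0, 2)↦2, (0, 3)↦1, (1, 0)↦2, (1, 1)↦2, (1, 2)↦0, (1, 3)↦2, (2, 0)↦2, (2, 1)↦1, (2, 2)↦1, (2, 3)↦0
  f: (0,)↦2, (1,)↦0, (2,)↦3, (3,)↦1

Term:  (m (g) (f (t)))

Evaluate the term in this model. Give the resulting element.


value = 2

  g = 2
  t = 1
  (f (t)) = f(1,) = 0
  (m (g) (f (t))) = m(2, 0) = 2


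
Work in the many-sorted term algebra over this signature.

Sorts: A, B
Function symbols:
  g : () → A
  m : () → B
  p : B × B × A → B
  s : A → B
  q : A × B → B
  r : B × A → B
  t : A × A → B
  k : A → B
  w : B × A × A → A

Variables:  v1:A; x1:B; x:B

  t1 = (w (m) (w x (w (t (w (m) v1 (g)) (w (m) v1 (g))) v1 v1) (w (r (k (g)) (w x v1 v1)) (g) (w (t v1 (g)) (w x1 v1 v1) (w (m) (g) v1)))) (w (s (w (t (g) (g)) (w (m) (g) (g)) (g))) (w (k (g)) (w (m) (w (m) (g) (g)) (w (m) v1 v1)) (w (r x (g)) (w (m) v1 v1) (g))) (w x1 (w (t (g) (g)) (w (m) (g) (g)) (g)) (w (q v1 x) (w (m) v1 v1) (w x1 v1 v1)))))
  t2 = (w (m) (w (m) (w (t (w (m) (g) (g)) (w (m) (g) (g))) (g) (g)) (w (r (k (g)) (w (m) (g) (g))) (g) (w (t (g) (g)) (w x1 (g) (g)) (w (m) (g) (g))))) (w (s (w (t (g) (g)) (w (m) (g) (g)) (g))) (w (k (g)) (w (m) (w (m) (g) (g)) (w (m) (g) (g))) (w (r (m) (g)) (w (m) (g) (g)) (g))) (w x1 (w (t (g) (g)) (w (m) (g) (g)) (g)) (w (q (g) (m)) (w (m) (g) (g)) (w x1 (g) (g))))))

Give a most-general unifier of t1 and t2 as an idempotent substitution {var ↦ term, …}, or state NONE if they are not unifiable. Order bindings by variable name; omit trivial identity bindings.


{v1 ↦ (g), x ↦ (m)}


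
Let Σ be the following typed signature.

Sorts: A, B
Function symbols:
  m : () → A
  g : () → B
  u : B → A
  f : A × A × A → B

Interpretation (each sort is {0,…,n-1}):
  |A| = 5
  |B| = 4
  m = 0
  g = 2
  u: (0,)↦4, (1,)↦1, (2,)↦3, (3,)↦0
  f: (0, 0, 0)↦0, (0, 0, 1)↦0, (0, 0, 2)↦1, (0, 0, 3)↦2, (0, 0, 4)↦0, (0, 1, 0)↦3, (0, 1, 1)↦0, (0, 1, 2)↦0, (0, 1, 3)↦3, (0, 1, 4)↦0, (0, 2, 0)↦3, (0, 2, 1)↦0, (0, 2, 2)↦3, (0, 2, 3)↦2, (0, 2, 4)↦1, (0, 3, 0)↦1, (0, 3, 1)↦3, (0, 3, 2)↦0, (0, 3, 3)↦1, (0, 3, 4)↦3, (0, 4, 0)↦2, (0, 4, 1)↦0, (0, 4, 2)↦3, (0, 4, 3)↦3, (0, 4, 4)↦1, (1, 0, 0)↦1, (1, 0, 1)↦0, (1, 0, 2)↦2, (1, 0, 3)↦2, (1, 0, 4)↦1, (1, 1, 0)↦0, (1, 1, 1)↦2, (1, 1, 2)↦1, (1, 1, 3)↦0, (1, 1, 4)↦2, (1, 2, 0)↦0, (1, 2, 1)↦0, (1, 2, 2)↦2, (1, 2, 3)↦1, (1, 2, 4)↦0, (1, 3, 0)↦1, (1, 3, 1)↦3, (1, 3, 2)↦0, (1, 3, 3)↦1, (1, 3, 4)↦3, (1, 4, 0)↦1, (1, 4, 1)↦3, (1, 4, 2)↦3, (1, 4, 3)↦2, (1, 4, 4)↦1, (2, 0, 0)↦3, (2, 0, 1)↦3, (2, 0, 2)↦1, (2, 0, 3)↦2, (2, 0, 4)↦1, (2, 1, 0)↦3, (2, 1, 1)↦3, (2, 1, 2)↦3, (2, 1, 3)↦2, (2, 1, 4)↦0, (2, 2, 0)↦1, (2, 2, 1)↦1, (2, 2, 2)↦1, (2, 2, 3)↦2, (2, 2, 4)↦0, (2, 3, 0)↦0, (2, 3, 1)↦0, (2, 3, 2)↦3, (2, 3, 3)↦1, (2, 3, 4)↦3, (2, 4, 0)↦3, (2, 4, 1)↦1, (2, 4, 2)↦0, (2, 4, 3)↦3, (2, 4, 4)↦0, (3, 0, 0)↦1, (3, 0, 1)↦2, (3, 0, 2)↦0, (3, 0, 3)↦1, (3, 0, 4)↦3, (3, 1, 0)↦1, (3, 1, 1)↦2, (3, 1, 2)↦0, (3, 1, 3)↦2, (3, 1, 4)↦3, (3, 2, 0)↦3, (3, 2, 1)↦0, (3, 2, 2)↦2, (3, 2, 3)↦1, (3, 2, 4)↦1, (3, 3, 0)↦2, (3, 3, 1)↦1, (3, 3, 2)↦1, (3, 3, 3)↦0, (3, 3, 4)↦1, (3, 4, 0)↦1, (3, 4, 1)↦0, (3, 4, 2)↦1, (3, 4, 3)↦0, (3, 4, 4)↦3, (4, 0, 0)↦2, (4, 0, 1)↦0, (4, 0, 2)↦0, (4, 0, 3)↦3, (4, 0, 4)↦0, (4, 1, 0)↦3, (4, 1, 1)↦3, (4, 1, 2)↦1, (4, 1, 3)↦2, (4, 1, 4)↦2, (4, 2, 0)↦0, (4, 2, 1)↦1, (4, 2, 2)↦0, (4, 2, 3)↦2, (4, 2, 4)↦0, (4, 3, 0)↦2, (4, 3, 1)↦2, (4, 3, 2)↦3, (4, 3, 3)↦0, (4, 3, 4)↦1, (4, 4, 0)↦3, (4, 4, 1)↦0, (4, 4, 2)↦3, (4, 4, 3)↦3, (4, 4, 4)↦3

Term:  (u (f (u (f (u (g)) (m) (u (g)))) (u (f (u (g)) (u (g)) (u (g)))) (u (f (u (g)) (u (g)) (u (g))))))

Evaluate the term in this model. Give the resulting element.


  g = 2
  (u (g)) = u(2,) = 3
  m = 0
  g = 2
  (u (g)) = u(2,) = 3
  (f (u (g)) (m) (u (g))) = f(3, 0, 3) = 1
  (u (f (u (g)) (m) (u (g)))) = u(1,) = 1
  g = 2
  (u (g)) = u(2,) = 3
  g = 2
  (u (g)) = u(2,) = 3
  g = 2
  (u (g)) = u(2,) = 3
  (f (u (g)) (u (g)) (u (g))) = f(3, 3, 3) = 0
  (u (f (u (g)) (u (g)) (u (g)))) = u(0,) = 4
  g = 2
  (u (g)) = u(2,) = 3
  g = 2
  (u (g)) = u(2,) = 3
  g = 2
  (u (g)) = u(2,) = 3
  (f (u (g)) (u (g)) (u (g))) = f(3, 3, 3) = 0
  (u (f (u (g)) (u (g)) (u (g)))) = u(0,) = 4
  (f (u (f (u (g)) (m) (u (g)))) (u (f (u (g)) (u (g)) (u (g)))) (u (f (u (g)) (u (g)) (u (g))))) = f(1, 4, 4) = 1
  (u (f (u (f (u (g)) (m) (u (g)))) (u (f (u (g)) (u (g)) (u (g)))) (u (f (u (g)) (u (g)) (u (g)))))) = u(1,) = 1

value = 1


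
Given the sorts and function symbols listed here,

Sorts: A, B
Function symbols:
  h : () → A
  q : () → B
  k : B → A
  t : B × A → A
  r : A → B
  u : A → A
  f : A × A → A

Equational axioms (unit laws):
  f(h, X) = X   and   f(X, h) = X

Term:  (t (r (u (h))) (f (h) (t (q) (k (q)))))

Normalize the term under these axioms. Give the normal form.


1. (t (r (u (h))) (f (h) (t (q) (k (q)))))  →  (t (r (u (h))) (t (q) (k (q))))

normal form = (t (r (u (h))) (t (q) (k (q))))


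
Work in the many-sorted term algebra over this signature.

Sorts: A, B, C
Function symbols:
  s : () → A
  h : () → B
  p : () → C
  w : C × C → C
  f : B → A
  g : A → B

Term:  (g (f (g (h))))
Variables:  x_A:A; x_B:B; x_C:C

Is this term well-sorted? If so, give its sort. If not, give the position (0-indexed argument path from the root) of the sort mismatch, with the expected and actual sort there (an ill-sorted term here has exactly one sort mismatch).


      (h) : B
    (g (h)) : ✗ arg 0 at [0, 0, 0] has sort B, expected A

ill-sorted at position [0, 0, 0]: expected A, got B


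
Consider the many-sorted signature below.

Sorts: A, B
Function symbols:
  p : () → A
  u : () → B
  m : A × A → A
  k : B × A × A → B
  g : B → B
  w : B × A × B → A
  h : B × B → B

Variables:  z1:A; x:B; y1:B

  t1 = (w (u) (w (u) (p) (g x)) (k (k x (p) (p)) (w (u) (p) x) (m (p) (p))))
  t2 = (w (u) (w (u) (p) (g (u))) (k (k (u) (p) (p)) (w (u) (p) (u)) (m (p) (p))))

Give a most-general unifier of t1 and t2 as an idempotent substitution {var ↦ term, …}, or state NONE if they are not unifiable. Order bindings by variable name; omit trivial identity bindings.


{x ↦ (u)}
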